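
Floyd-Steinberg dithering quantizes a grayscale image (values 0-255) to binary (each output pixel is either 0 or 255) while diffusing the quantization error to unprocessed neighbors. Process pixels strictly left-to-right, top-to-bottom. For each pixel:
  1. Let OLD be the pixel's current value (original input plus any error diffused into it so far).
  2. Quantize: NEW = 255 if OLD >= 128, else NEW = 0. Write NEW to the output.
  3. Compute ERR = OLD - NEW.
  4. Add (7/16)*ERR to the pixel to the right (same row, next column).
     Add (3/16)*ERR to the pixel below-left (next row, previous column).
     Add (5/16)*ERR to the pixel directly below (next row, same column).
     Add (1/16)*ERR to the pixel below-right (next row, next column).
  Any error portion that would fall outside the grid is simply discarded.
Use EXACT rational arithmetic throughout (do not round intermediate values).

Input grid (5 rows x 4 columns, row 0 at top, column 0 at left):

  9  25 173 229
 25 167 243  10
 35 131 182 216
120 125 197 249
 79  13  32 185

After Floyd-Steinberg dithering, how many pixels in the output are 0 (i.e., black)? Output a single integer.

(0,0): OLD=9 → NEW=0, ERR=9
(0,1): OLD=463/16 → NEW=0, ERR=463/16
(0,2): OLD=47529/256 → NEW=255, ERR=-17751/256
(0,3): OLD=813727/4096 → NEW=255, ERR=-230753/4096
(1,0): OLD=8509/256 → NEW=0, ERR=8509/256
(1,1): OLD=364843/2048 → NEW=255, ERR=-157397/2048
(1,2): OLD=11727879/65536 → NEW=255, ERR=-4983801/65536
(1,3): OLD=-47405343/1048576 → NEW=0, ERR=-47405343/1048576
(2,0): OLD=1015049/32768 → NEW=0, ERR=1015049/32768
(2,1): OLD=113617523/1048576 → NEW=0, ERR=113617523/1048576
(2,2): OLD=403408575/2097152 → NEW=255, ERR=-131365185/2097152
(2,3): OLD=5694665955/33554432 → NEW=255, ERR=-2861714205/33554432
(3,0): OLD=2516526329/16777216 → NEW=255, ERR=-1761663751/16777216
(3,1): OLD=27679128231/268435456 → NEW=0, ERR=27679128231/268435456
(3,2): OLD=916193681497/4294967296 → NEW=255, ERR=-179022978983/4294967296
(3,3): OLD=13757455864303/68719476736 → NEW=255, ERR=-3766010703377/68719476736
(4,0): OLD=281406700997/4294967296 → NEW=0, ERR=281406700997/4294967296
(4,1): OLD=2044737752911/34359738368 → NEW=0, ERR=2044737752911/34359738368
(4,2): OLD=45276687027951/1099511627776 → NEW=0, ERR=45276687027951/1099511627776
(4,3): OLD=3224380488522809/17592186044416 → NEW=255, ERR=-1261626952803271/17592186044416
Output grid:
  Row 0: ..##  (2 black, running=2)
  Row 1: .##.  (2 black, running=4)
  Row 2: ..##  (2 black, running=6)
  Row 3: #.##  (1 black, running=7)
  Row 4: ...#  (3 black, running=10)

Answer: 10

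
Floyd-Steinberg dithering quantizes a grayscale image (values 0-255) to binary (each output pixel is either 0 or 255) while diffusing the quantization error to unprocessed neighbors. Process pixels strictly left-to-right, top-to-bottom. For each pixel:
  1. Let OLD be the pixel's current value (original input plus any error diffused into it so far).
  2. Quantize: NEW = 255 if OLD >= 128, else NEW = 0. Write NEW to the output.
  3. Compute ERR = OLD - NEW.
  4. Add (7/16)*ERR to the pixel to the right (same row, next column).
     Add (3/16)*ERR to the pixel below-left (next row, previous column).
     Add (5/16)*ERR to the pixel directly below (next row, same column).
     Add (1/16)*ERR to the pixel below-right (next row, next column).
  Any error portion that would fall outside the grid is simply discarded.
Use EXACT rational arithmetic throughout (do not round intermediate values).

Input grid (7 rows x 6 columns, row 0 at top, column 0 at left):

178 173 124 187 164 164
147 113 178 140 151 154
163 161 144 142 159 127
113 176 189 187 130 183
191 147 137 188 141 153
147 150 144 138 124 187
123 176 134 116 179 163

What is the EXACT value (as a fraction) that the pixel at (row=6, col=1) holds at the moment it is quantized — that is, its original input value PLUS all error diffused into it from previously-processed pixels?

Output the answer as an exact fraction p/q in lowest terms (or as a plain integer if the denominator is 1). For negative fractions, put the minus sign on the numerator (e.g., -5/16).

(0,0): OLD=178 → NEW=255, ERR=-77
(0,1): OLD=2229/16 → NEW=255, ERR=-1851/16
(0,2): OLD=18787/256 → NEW=0, ERR=18787/256
(0,3): OLD=897461/4096 → NEW=255, ERR=-147019/4096
(0,4): OLD=9718771/65536 → NEW=255, ERR=-6992909/65536
(0,5): OLD=123016101/1048576 → NEW=0, ERR=123016101/1048576
(1,0): OLD=25919/256 → NEW=0, ERR=25919/256
(1,1): OLD=266425/2048 → NEW=255, ERR=-255815/2048
(1,2): OLD=8672045/65536 → NEW=255, ERR=-8039635/65536
(1,3): OLD=15648105/262144 → NEW=0, ERR=15648105/262144
(1,4): OLD=2743485275/16777216 → NEW=255, ERR=-1534704805/16777216
(1,5): OLD=38647229965/268435456 → NEW=255, ERR=-29803811315/268435456
(2,0): OLD=5610499/32768 → NEW=255, ERR=-2745341/32768
(2,1): OLD=71971921/1048576 → NEW=0, ERR=71971921/1048576
(2,2): OLD=2333351731/16777216 → NEW=255, ERR=-1944838349/16777216
(2,3): OLD=11424549467/134217728 → NEW=0, ERR=11424549467/134217728
(2,4): OLD=646679333777/4294967296 → NEW=255, ERR=-448537326703/4294967296
(2,5): OLD=2810422923271/68719476736 → NEW=0, ERR=2810422923271/68719476736
(3,0): OLD=1672486611/16777216 → NEW=0, ERR=1672486611/16777216
(3,1): OLD=28734835287/134217728 → NEW=255, ERR=-5490685353/134217728
(3,2): OLD=166566066165/1073741824 → NEW=255, ERR=-107238098955/1073741824
(3,3): OLD=9832312696159/68719476736 → NEW=255, ERR=-7691153871521/68719476736
(3,4): OLD=33748043235455/549755813888 → NEW=0, ERR=33748043235455/549755813888
(3,5): OLD=1900925464825105/8796093022208 → NEW=255, ERR=-342078255837935/8796093022208
(4,0): OLD=460596785149/2147483648 → NEW=255, ERR=-87011545091/2147483648
(4,1): OLD=3573195588697/34359738368 → NEW=0, ERR=3573195588697/34359738368
(4,2): OLD=140456947066171/1099511627776 → NEW=0, ERR=140456947066171/1099511627776
(4,3): OLD=3767913742174535/17592186044416 → NEW=255, ERR=-718093699151545/17592186044416
(4,4): OLD=36039597813677495/281474976710656 → NEW=255, ERR=-35736521247539785/281474976710656
(4,5): OLD=401441571457390753/4503599627370496 → NEW=0, ERR=401441571457390753/4503599627370496
(5,0): OLD=84572767800347/549755813888 → NEW=255, ERR=-55614964741093/549755813888
(5,1): OLD=2808750624590539/17592186044416 → NEW=255, ERR=-1677256816735541/17592186044416
(5,2): OLD=19851674869218793/140737488355328 → NEW=255, ERR=-16036384661389847/140737488355328
(5,3): OLD=268287282091867411/4503599627370496 → NEW=0, ERR=268287282091867411/4503599627370496
(5,4): OLD=1121840457866541235/9007199254740992 → NEW=0, ERR=1121840457866541235/9007199254740992
(5,5): OLD=37673270409903471119/144115188075855872 → NEW=255, ERR=923897450560223759/144115188075855872
(6,0): OLD=20691257326629185/281474976710656 → NEW=0, ERR=20691257326629185/281474976710656
(6,1): OLD=678598620448989613/4503599627370496 → NEW=255, ERR=-469819284530486867/4503599627370496
Target (6,1): original=176, with diffused error = 678598620448989613/4503599627370496

Answer: 678598620448989613/4503599627370496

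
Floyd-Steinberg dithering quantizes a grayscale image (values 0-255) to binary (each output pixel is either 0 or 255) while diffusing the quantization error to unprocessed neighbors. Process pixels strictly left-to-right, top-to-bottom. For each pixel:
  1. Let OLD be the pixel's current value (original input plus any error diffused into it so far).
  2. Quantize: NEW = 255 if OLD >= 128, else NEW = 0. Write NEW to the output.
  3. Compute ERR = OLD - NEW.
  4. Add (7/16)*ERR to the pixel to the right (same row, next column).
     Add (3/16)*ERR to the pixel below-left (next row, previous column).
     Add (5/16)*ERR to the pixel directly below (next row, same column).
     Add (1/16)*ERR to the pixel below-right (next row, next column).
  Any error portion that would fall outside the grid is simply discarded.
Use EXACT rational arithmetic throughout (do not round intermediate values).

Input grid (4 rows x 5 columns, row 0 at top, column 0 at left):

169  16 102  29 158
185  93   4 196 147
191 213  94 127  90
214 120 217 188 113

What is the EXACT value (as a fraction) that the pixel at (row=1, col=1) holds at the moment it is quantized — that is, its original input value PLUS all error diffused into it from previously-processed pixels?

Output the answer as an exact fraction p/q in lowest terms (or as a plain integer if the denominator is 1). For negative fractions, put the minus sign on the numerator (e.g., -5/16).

(0,0): OLD=169 → NEW=255, ERR=-86
(0,1): OLD=-173/8 → NEW=0, ERR=-173/8
(0,2): OLD=11845/128 → NEW=0, ERR=11845/128
(0,3): OLD=142307/2048 → NEW=0, ERR=142307/2048
(0,4): OLD=6173493/32768 → NEW=255, ERR=-2182347/32768
(1,0): OLD=19721/128 → NEW=255, ERR=-12919/128
(1,1): OLD=55359/1024 → NEW=0, ERR=55359/1024
Target (1,1): original=93, with diffused error = 55359/1024

Answer: 55359/1024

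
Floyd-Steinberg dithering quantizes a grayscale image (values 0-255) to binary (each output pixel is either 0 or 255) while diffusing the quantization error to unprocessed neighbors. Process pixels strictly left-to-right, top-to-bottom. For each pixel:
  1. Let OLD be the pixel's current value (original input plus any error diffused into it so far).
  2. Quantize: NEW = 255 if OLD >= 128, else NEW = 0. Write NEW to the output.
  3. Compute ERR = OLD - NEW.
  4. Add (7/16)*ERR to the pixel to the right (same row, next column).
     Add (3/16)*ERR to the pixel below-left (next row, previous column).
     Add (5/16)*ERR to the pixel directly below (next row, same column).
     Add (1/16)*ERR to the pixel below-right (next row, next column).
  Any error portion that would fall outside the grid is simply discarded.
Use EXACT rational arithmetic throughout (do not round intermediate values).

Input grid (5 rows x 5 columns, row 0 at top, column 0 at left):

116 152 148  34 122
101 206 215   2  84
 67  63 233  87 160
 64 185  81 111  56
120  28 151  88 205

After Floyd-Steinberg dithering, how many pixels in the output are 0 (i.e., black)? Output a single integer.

Answer: 14

Derivation:
(0,0): OLD=116 → NEW=0, ERR=116
(0,1): OLD=811/4 → NEW=255, ERR=-209/4
(0,2): OLD=8009/64 → NEW=0, ERR=8009/64
(0,3): OLD=90879/1024 → NEW=0, ERR=90879/1024
(0,4): OLD=2635001/16384 → NEW=255, ERR=-1542919/16384
(1,0): OLD=8157/64 → NEW=0, ERR=8157/64
(1,1): OLD=141387/512 → NEW=255, ERR=10827/512
(1,2): OLD=4533991/16384 → NEW=255, ERR=356071/16384
(1,3): OLD=1927163/65536 → NEW=0, ERR=1927163/65536
(1,4): OLD=76528401/1048576 → NEW=0, ERR=76528401/1048576
(2,0): OLD=907625/8192 → NEW=0, ERR=907625/8192
(2,1): OLD=34110547/262144 → NEW=255, ERR=-32736173/262144
(2,2): OLD=805274681/4194304 → NEW=255, ERR=-264272839/4194304
(2,3): OLD=5614748443/67108864 → NEW=0, ERR=5614748443/67108864
(2,4): OLD=237564434173/1073741824 → NEW=255, ERR=-36239730947/1073741824
(3,0): OLD=315446937/4194304 → NEW=0, ERR=315446937/4194304
(3,1): OLD=5838130021/33554432 → NEW=255, ERR=-2718250139/33554432
(3,2): OLD=36239543719/1073741824 → NEW=0, ERR=36239543719/1073741824
(3,3): OLD=304181140159/2147483648 → NEW=255, ERR=-243427190081/2147483648
(3,4): OLD=37429658747/34359738368 → NEW=0, ERR=37429658747/34359738368
(4,0): OLD=68887636503/536870912 → NEW=255, ERR=-68014446057/536870912
(4,1): OLD=-716612882857/17179869184 → NEW=0, ERR=-716612882857/17179869184
(4,2): OLD=32155440632953/274877906944 → NEW=0, ERR=32155440632953/274877906944
(4,3): OLD=466498410757975/4398046511104 → NEW=0, ERR=466498410757975/4398046511104
(4,4): OLD=17216497528039137/70368744177664 → NEW=255, ERR=-727532237265183/70368744177664
Output grid:
  Row 0: .#..#  (3 black, running=3)
  Row 1: .##..  (3 black, running=6)
  Row 2: .##.#  (2 black, running=8)
  Row 3: .#.#.  (3 black, running=11)
  Row 4: #...#  (3 black, running=14)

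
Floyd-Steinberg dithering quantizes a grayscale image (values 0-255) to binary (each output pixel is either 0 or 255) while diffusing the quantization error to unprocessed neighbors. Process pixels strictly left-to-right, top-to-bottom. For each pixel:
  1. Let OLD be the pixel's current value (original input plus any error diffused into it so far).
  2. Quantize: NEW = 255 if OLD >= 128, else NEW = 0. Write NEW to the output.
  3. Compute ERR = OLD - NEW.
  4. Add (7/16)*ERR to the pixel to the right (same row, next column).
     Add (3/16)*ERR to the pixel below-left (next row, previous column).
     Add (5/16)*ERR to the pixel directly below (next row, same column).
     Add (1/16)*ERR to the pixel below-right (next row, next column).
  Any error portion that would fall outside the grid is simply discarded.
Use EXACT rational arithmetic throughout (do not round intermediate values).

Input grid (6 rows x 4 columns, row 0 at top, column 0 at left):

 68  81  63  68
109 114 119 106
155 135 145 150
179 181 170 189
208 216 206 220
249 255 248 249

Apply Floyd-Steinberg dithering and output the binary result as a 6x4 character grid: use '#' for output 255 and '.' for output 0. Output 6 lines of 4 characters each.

(0,0): OLD=68 → NEW=0, ERR=68
(0,1): OLD=443/4 → NEW=0, ERR=443/4
(0,2): OLD=7133/64 → NEW=0, ERR=7133/64
(0,3): OLD=119563/1024 → NEW=0, ERR=119563/1024
(1,0): OLD=9665/64 → NEW=255, ERR=-6655/64
(1,1): OLD=65671/512 → NEW=255, ERR=-64889/512
(1,2): OLD=2083987/16384 → NEW=0, ERR=2083987/16384
(1,3): OLD=53766261/262144 → NEW=255, ERR=-13080459/262144
(2,0): OLD=808893/8192 → NEW=0, ERR=808893/8192
(2,1): OLD=40879983/262144 → NEW=255, ERR=-25966737/262144
(2,2): OLD=65082667/524288 → NEW=0, ERR=65082667/524288
(2,3): OLD=1649752863/8388608 → NEW=255, ERR=-489342177/8388608
(3,0): OLD=802303085/4194304 → NEW=255, ERR=-267244435/4194304
(3,1): OLD=10174791603/67108864 → NEW=255, ERR=-6937968717/67108864
(3,2): OLD=157231539021/1073741824 → NEW=255, ERR=-116572626099/1073741824
(3,3): OLD=2251097201819/17179869184 → NEW=255, ERR=-2129769440101/17179869184
(4,0): OLD=181144838441/1073741824 → NEW=255, ERR=-92659326679/1073741824
(4,1): OLD=1044533252987/8589934592 → NEW=0, ERR=1044533252987/8589934592
(4,2): OLD=53757075972507/274877906944 → NEW=255, ERR=-16336790298213/274877906944
(4,3): OLD=652988552865965/4398046511104 → NEW=255, ERR=-468513307465555/4398046511104
(5,0): OLD=33649526106329/137438953472 → NEW=255, ERR=-1397407029031/137438953472
(5,1): OLD=1196332323878543/4398046511104 → NEW=255, ERR=74830463547023/4398046511104
(5,2): OLD=493674365005171/2199023255552 → NEW=255, ERR=-67076565160589/2199023255552
(5,3): OLD=13978790205890907/70368744177664 → NEW=255, ERR=-3965239559413413/70368744177664
Row 0: ....
Row 1: ##.#
Row 2: .#.#
Row 3: ####
Row 4: #.##
Row 5: ####

Answer: ....
##.#
.#.#
####
#.##
####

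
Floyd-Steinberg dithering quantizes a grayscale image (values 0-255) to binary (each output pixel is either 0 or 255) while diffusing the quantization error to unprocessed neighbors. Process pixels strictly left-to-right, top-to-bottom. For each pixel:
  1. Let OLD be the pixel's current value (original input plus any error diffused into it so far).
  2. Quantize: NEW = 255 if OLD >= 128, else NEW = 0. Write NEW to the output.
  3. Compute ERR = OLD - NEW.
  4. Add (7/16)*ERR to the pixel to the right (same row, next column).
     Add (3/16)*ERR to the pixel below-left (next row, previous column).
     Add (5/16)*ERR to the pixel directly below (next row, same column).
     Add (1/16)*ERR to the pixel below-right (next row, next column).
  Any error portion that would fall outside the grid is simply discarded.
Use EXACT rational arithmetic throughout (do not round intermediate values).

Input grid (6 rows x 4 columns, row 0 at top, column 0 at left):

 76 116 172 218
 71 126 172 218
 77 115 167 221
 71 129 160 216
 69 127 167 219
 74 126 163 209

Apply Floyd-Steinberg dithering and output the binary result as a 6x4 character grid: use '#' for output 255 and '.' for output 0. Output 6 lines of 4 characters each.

Answer: .#.#
.###
..##
.#.#
.###
.#.#

Derivation:
(0,0): OLD=76 → NEW=0, ERR=76
(0,1): OLD=597/4 → NEW=255, ERR=-423/4
(0,2): OLD=8047/64 → NEW=0, ERR=8047/64
(0,3): OLD=279561/1024 → NEW=255, ERR=18441/1024
(1,0): OLD=4795/64 → NEW=0, ERR=4795/64
(1,1): OLD=78877/512 → NEW=255, ERR=-51683/512
(1,2): OLD=2685281/16384 → NEW=255, ERR=-1492639/16384
(1,3): OLD=50234231/262144 → NEW=255, ERR=-16612489/262144
(2,0): OLD=667535/8192 → NEW=0, ERR=667535/8192
(2,1): OLD=27972373/262144 → NEW=0, ERR=27972373/262144
(2,2): OLD=87568137/524288 → NEW=255, ERR=-46125303/524288
(2,3): OLD=1317115909/8388608 → NEW=255, ERR=-821979131/8388608
(3,0): OLD=488518303/4194304 → NEW=0, ERR=488518303/4194304
(3,1): OLD=13549232065/67108864 → NEW=255, ERR=-3563528255/67108864
(3,2): OLD=104767228479/1073741824 → NEW=0, ERR=104767228479/1073741824
(3,3): OLD=3823691078713/17179869184 → NEW=255, ERR=-557175563207/17179869184
(4,0): OLD=102479065331/1073741824 → NEW=0, ERR=102479065331/1073741824
(4,1): OLD=1526738477145/8589934592 → NEW=255, ERR=-663694843815/8589934592
(4,2): OLD=42410471001657/274877906944 → NEW=255, ERR=-27683395269063/274877906944
(4,3): OLD=751634784482399/4398046511104 → NEW=255, ERR=-369867075849121/4398046511104
(5,0): OLD=12278560638723/137438953472 → NEW=0, ERR=12278560638723/137438953472
(5,1): OLD=563046989248373/4398046511104 → NEW=255, ERR=-558454871083147/4398046511104
(5,2): OLD=121776143570985/2199023255552 → NEW=0, ERR=121776143570985/2199023255552
(5,3): OLD=14119663839574953/70368744177664 → NEW=255, ERR=-3824365925729367/70368744177664
Row 0: .#.#
Row 1: .###
Row 2: ..##
Row 3: .#.#
Row 4: .###
Row 5: .#.#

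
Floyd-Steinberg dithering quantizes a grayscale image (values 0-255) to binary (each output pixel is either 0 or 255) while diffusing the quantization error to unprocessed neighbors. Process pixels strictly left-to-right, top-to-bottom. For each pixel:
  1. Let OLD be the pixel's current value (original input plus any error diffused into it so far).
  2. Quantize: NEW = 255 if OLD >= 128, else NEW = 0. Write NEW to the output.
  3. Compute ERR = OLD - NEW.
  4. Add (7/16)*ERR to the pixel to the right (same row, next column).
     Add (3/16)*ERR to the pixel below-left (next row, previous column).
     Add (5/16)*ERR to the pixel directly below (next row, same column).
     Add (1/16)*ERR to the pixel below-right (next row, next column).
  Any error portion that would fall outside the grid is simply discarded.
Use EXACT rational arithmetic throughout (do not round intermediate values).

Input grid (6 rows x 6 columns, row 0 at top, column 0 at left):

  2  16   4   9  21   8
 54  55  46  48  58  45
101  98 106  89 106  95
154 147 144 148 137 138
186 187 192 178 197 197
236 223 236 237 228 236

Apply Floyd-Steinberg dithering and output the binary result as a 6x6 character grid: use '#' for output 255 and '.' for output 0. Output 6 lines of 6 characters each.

Answer: ......
......
#.#.#.
#.##.#
##.###
######

Derivation:
(0,0): OLD=2 → NEW=0, ERR=2
(0,1): OLD=135/8 → NEW=0, ERR=135/8
(0,2): OLD=1457/128 → NEW=0, ERR=1457/128
(0,3): OLD=28631/2048 → NEW=0, ERR=28631/2048
(0,4): OLD=888545/32768 → NEW=0, ERR=888545/32768
(0,5): OLD=10414119/524288 → NEW=0, ERR=10414119/524288
(1,0): OLD=7397/128 → NEW=0, ERR=7397/128
(1,1): OLD=89923/1024 → NEW=0, ERR=89923/1024
(1,2): OLD=3003263/32768 → NEW=0, ERR=3003263/32768
(1,3): OLD=12879443/131072 → NEW=0, ERR=12879443/131072
(1,4): OLD=956819161/8388608 → NEW=0, ERR=956819161/8388608
(1,5): OLD=13798128927/134217728 → NEW=0, ERR=13798128927/134217728
(2,0): OLD=2220433/16384 → NEW=255, ERR=-1957487/16384
(2,1): OLD=49266507/524288 → NEW=0, ERR=49266507/524288
(2,2): OLD=1674912929/8388608 → NEW=255, ERR=-464182111/8388608
(2,3): OLD=8228408793/67108864 → NEW=0, ERR=8228408793/67108864
(2,4): OLD=473959459083/2147483648 → NEW=255, ERR=-73648871157/2147483648
(2,5): OLD=4097429066237/34359738368 → NEW=0, ERR=4097429066237/34359738368
(3,0): OLD=1126447233/8388608 → NEW=255, ERR=-1012647807/8388608
(3,1): OLD=7094006125/67108864 → NEW=0, ERR=7094006125/67108864
(3,2): OLD=108350460183/536870912 → NEW=255, ERR=-28551622377/536870912
(3,3): OLD=5262564024901/34359738368 → NEW=255, ERR=-3499169258939/34359738368
(3,4): OLD=30717842249125/274877906944 → NEW=0, ERR=30717842249125/274877906944
(3,5): OLD=976425421417611/4398046511104 → NEW=255, ERR=-145076438913909/4398046511104
(4,0): OLD=180492085359/1073741824 → NEW=255, ERR=-93312079761/1073741824
(4,1): OLD=2826042815523/17179869184 → NEW=255, ERR=-1554823826397/17179869184
(4,2): OLD=67783686895481/549755813888 → NEW=0, ERR=67783686895481/549755813888
(4,3): OLD=1915327017686973/8796093022208 → NEW=255, ERR=-327676702976067/8796093022208
(4,4): OLD=28580157081255309/140737488355328 → NEW=255, ERR=-7307902449353331/140737488355328
(4,5): OLD=384964551155847099/2251799813685248 → NEW=255, ERR=-189244401333891141/2251799813685248
(5,0): OLD=52741748178713/274877906944 → NEW=255, ERR=-17352118092007/274877906944
(5,1): OLD=1625402554289577/8796093022208 → NEW=255, ERR=-617601166373463/8796093022208
(5,2): OLD=16267217065419091/70368744177664 → NEW=255, ERR=-1676812699885229/70368744177664
(5,3): OLD=479415958304108353/2251799813685248 → NEW=255, ERR=-94792994185629887/2251799813685248
(5,4): OLD=789345515639070305/4503599627370496 → NEW=255, ERR=-359072389340406175/4503599627370496
(5,5): OLD=12365788575849931669/72057594037927936 → NEW=255, ERR=-6008897903821692011/72057594037927936
Row 0: ......
Row 1: ......
Row 2: #.#.#.
Row 3: #.##.#
Row 4: ##.###
Row 5: ######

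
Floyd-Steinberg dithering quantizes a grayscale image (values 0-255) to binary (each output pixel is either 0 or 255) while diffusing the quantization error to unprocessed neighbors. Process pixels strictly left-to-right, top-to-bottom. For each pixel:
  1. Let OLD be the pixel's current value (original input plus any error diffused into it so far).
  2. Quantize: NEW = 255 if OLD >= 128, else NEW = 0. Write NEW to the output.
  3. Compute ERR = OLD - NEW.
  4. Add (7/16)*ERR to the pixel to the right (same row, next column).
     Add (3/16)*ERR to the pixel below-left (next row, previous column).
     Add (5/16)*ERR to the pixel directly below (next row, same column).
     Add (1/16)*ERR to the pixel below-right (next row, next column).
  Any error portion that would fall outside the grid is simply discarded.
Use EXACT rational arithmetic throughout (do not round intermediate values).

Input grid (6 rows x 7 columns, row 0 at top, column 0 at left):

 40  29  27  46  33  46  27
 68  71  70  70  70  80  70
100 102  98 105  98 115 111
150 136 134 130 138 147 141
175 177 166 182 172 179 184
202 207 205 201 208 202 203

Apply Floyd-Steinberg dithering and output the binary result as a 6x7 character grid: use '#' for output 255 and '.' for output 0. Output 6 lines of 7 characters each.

(0,0): OLD=40 → NEW=0, ERR=40
(0,1): OLD=93/2 → NEW=0, ERR=93/2
(0,2): OLD=1515/32 → NEW=0, ERR=1515/32
(0,3): OLD=34157/512 → NEW=0, ERR=34157/512
(0,4): OLD=509435/8192 → NEW=0, ERR=509435/8192
(0,5): OLD=9595357/131072 → NEW=0, ERR=9595357/131072
(0,6): OLD=123790603/2097152 → NEW=0, ERR=123790603/2097152
(1,0): OLD=2855/32 → NEW=0, ERR=2855/32
(1,1): OLD=34801/256 → NEW=255, ERR=-30479/256
(1,2): OLD=394213/8192 → NEW=0, ERR=394213/8192
(1,3): OLD=4145809/32768 → NEW=0, ERR=4145809/32768
(1,4): OLD=341168355/2097152 → NEW=255, ERR=-193605405/2097152
(1,5): OLD=1299266227/16777216 → NEW=0, ERR=1299266227/16777216
(1,6): OLD=34065175325/268435456 → NEW=0, ERR=34065175325/268435456
(2,0): OLD=432363/4096 → NEW=0, ERR=432363/4096
(2,1): OLD=16459305/131072 → NEW=0, ERR=16459305/131072
(2,2): OLD=386417531/2097152 → NEW=255, ERR=-148356229/2097152
(2,3): OLD=1665741475/16777216 → NEW=0, ERR=1665741475/16777216
(2,4): OLD=18121550851/134217728 → NEW=255, ERR=-16103969789/134217728
(2,5): OLD=449820994289/4294967296 → NEW=0, ERR=449820994289/4294967296
(2,6): OLD=13834435057831/68719476736 → NEW=255, ERR=-3689031509849/68719476736
(3,0): OLD=433128795/2097152 → NEW=255, ERR=-101644965/2097152
(3,1): OLD=2472466783/16777216 → NEW=255, ERR=-1805723297/16777216
(3,2): OLD=12250027165/134217728 → NEW=0, ERR=12250027165/134217728
(3,3): OLD=93436503843/536870912 → NEW=255, ERR=-43465578717/536870912
(3,4): OLD=6248473015643/68719476736 → NEW=0, ERR=6248473015643/68719476736
(3,5): OLD=111020436437089/549755813888 → NEW=255, ERR=-29167296104351/549755813888
(3,6): OLD=946093870275903/8796093022208 → NEW=0, ERR=946093870275903/8796093022208
(4,0): OLD=37493236309/268435456 → NEW=255, ERR=-30957804971/268435456
(4,1): OLD=459536320305/4294967296 → NEW=0, ERR=459536320305/4294967296
(4,2): OLD=15078752673471/68719476736 → NEW=255, ERR=-2444713894209/68719476736
(4,3): OLD=90098790786149/549755813888 → NEW=255, ERR=-50088941755291/549755813888
(4,4): OLD=640116843619599/4398046511104 → NEW=255, ERR=-481385016711921/4398046511104
(4,5): OLD=19757322650118751/140737488355328 → NEW=255, ERR=-16130736880489889/140737488355328
(4,6): OLD=369636689374014793/2251799813685248 → NEW=255, ERR=-204572263115723447/2251799813685248
(5,0): OLD=12783318863907/68719476736 → NEW=255, ERR=-4740147703773/68719476736
(5,1): OLD=107960719446209/549755813888 → NEW=255, ERR=-32227013095231/549755813888
(5,2): OLD=694187622925415/4398046511104 → NEW=255, ERR=-427314237406105/4398046511104
(5,3): OLD=3774371754145475/35184372088832 → NEW=0, ERR=3774371754145475/35184372088832
(5,4): OLD=435820187957873361/2251799813685248 → NEW=255, ERR=-138388764531864879/2251799813685248
(5,5): OLD=2079225388882401185/18014398509481984 → NEW=0, ERR=2079225388882401185/18014398509481984
(5,6): OLD=62817719235642648655/288230376151711744 → NEW=255, ERR=-10681026683043846065/288230376151711744
Row 0: .......
Row 1: .#..#..
Row 2: ..#.#.#
Row 3: ##.#.#.
Row 4: #.#####
Row 5: ###.#.#

Answer: .......
.#..#..
..#.#.#
##.#.#.
#.#####
###.#.#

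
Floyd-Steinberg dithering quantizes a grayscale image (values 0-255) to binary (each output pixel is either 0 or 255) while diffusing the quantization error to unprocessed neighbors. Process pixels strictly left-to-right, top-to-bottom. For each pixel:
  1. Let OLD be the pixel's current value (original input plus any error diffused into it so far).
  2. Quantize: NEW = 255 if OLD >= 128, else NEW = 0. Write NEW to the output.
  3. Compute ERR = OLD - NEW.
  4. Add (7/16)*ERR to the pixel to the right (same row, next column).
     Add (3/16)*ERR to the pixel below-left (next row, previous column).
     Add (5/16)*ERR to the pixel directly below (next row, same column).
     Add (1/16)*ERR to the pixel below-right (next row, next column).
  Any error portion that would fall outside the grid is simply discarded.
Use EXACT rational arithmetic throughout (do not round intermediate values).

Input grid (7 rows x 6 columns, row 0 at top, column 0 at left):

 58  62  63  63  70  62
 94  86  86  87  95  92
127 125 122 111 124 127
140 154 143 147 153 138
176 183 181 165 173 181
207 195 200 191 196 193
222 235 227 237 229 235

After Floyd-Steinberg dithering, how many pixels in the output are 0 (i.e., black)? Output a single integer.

(0,0): OLD=58 → NEW=0, ERR=58
(0,1): OLD=699/8 → NEW=0, ERR=699/8
(0,2): OLD=12957/128 → NEW=0, ERR=12957/128
(0,3): OLD=219723/2048 → NEW=0, ERR=219723/2048
(0,4): OLD=3831821/32768 → NEW=0, ERR=3831821/32768
(0,5): OLD=59328603/524288 → NEW=0, ERR=59328603/524288
(1,0): OLD=16449/128 → NEW=255, ERR=-16191/128
(1,1): OLD=82503/1024 → NEW=0, ERR=82503/1024
(1,2): OLD=5847763/32768 → NEW=255, ERR=-2508077/32768
(1,3): OLD=15111703/131072 → NEW=0, ERR=15111703/131072
(1,4): OLD=1760826021/8388608 → NEW=255, ERR=-378269019/8388608
(1,5): OLD=15427382259/134217728 → NEW=0, ERR=15427382259/134217728
(2,0): OLD=1680637/16384 → NEW=0, ERR=1680637/16384
(2,1): OLD=90596271/524288 → NEW=255, ERR=-43097169/524288
(2,2): OLD=744665805/8388608 → NEW=0, ERR=744665805/8388608
(2,3): OLD=11584849317/67108864 → NEW=255, ERR=-5527911003/67108864
(2,4): OLD=220392227439/2147483648 → NEW=0, ERR=220392227439/2147483648
(2,5): OLD=7043786076665/34359738368 → NEW=255, ERR=-1717947207175/34359738368
(3,0): OLD=1314015533/8388608 → NEW=255, ERR=-825079507/8388608
(3,1): OLD=7270341801/67108864 → NEW=0, ERR=7270341801/67108864
(3,2): OLD=106061967499/536870912 → NEW=255, ERR=-30840115061/536870912
(3,3): OLD=4154703686305/34359738368 → NEW=0, ERR=4154703686305/34359738368
(3,4): OLD=61421405734529/274877906944 → NEW=255, ERR=-8672460536191/274877906944
(3,5): OLD=505715511604207/4398046511104 → NEW=0, ERR=505715511604207/4398046511104
(4,0): OLD=177786406147/1073741824 → NEW=255, ERR=-96017758973/1073741824
(4,1): OLD=2762768224679/17179869184 → NEW=255, ERR=-1618098417241/17179869184
(4,2): OLD=83170113713861/549755813888 → NEW=255, ERR=-57017618827579/549755813888
(4,3): OLD=1300993270736057/8796093022208 → NEW=255, ERR=-942010449926983/8796093022208
(4,4): OLD=20463815863511625/140737488355328 → NEW=255, ERR=-15424243667097015/140737488355328
(4,5): OLD=376080242669494111/2251799813685248 → NEW=255, ERR=-198128709820244129/2251799813685248
(5,0): OLD=44364010767845/274877906944 → NEW=255, ERR=-25729855502875/274877906944
(5,1): OLD=875910466454837/8796093022208 → NEW=0, ERR=875910466454837/8796093022208
(5,2): OLD=13031481845317399/70368744177664 → NEW=255, ERR=-4912547919986921/70368744177664
(5,3): OLD=225088016118755565/2251799813685248 → NEW=0, ERR=225088016118755565/2251799813685248
(5,4): OLD=820972503817303181/4503599627370496 → NEW=255, ERR=-327445401162173299/4503599627370496
(5,5): OLD=9140134945635332785/72057594037927936 → NEW=0, ERR=9140134945635332785/72057594037927936
(6,0): OLD=29754676933787327/140737488355328 → NEW=255, ERR=-6133382596821313/140737488355328
(6,1): OLD=513663141817277523/2251799813685248 → NEW=255, ERR=-60545810672460717/2251799813685248
(6,2): OLD=1967051427292098331/9007199254740992 → NEW=255, ERR=-329784382666854629/9007199254740992
(6,3): OLD=33755090676953604879/144115188075855872 → NEW=255, ERR=-2994282282389642481/144115188075855872
(6,4): OLD=523933251652673042671/2305843009213693952 → NEW=255, ERR=-64056715696818915089/2305843009213693952
(6,5): OLD=9516342250672377370409/36893488147419103232 → NEW=255, ERR=108502773080506046249/36893488147419103232
Output grid:
  Row 0: ......  (6 black, running=6)
  Row 1: #.#.#.  (3 black, running=9)
  Row 2: .#.#.#  (3 black, running=12)
  Row 3: #.#.#.  (3 black, running=15)
  Row 4: ######  (0 black, running=15)
  Row 5: #.#.#.  (3 black, running=18)
  Row 6: ######  (0 black, running=18)

Answer: 18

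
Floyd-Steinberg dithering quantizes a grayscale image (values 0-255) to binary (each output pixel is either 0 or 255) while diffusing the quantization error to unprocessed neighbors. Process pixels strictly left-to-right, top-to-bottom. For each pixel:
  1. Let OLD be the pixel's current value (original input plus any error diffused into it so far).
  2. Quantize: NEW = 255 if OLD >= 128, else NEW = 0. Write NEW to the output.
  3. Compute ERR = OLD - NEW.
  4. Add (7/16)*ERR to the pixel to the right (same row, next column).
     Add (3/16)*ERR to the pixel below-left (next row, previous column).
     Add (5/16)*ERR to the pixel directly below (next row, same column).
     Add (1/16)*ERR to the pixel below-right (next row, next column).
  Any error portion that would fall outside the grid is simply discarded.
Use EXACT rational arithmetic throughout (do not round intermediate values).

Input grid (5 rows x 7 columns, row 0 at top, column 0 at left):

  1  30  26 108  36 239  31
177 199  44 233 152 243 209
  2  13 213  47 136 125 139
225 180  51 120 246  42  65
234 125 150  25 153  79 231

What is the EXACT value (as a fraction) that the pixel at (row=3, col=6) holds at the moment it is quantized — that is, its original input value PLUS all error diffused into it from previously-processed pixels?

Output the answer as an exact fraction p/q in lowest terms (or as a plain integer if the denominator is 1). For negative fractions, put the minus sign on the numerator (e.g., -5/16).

Answer: 4213503346584173/70368744177664

Derivation:
(0,0): OLD=1 → NEW=0, ERR=1
(0,1): OLD=487/16 → NEW=0, ERR=487/16
(0,2): OLD=10065/256 → NEW=0, ERR=10065/256
(0,3): OLD=512823/4096 → NEW=0, ERR=512823/4096
(0,4): OLD=5949057/65536 → NEW=0, ERR=5949057/65536
(0,5): OLD=292253063/1048576 → NEW=255, ERR=24866183/1048576
(0,6): OLD=694156977/16777216 → NEW=0, ERR=694156977/16777216
(1,0): OLD=46853/256 → NEW=255, ERR=-18427/256
(1,1): OLD=377763/2048 → NEW=255, ERR=-144477/2048
(1,2): OLD=3329247/65536 → NEW=0, ERR=3329247/65536
(1,3): OLD=82268147/262144 → NEW=255, ERR=15421427/262144
(1,4): OLD=3663742585/16777216 → NEW=255, ERR=-614447495/16777216
(1,5): OLD=33261703753/134217728 → NEW=255, ERR=-963816887/134217728
(1,6): OLD=473026514727/2147483648 → NEW=255, ERR=-74581815513/2147483648
(2,0): OLD=-1104975/32768 → NEW=0, ERR=-1104975/32768
(2,1): OLD=-19684053/1048576 → NEW=0, ERR=-19684053/1048576
(2,2): OLD=3813183297/16777216 → NEW=255, ERR=-465006783/16777216
(2,3): OLD=6652610169/134217728 → NEW=0, ERR=6652610169/134217728
(2,4): OLD=159526233737/1073741824 → NEW=255, ERR=-114277931383/1073741824
(2,5): OLD=2315576179779/34359738368 → NEW=0, ERR=2315576179779/34359738368
(2,6): OLD=86411809024773/549755813888 → NEW=255, ERR=-53775923516667/549755813888
(3,0): OLD=3539025441/16777216 → NEW=255, ERR=-739164639/16777216
(3,1): OLD=19804368909/134217728 → NEW=255, ERR=-14421151731/134217728
(3,2): OLD=3705802167/1073741824 → NEW=0, ERR=3705802167/1073741824
(3,3): OLD=495258773937/4294967296 → NEW=0, ERR=495258773937/4294967296
(3,4): OLD=153339749278241/549755813888 → NEW=255, ERR=13152016736801/549755813888
(3,5): OLD=213454023527283/4398046511104 → NEW=0, ERR=213454023527283/4398046511104
(3,6): OLD=4213503346584173/70368744177664 → NEW=0, ERR=4213503346584173/70368744177664
Target (3,6): original=65, with diffused error = 4213503346584173/70368744177664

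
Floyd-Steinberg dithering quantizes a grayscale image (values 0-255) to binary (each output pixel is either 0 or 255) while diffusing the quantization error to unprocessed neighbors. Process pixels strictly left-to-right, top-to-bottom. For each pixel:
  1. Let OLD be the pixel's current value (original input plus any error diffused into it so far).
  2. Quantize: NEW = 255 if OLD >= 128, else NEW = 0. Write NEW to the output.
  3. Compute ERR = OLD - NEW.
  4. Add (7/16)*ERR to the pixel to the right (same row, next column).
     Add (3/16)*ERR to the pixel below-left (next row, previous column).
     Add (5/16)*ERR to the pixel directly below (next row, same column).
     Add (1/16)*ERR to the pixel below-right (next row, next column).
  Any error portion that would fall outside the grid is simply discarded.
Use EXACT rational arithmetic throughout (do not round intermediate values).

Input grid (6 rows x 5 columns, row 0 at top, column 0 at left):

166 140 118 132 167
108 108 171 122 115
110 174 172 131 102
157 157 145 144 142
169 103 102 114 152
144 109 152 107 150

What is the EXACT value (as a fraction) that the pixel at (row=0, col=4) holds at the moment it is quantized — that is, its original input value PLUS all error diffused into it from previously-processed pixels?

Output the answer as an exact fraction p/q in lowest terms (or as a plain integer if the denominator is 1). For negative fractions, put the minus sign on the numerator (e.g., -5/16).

Answer: 13565319/65536

Derivation:
(0,0): OLD=166 → NEW=255, ERR=-89
(0,1): OLD=1617/16 → NEW=0, ERR=1617/16
(0,2): OLD=41527/256 → NEW=255, ERR=-23753/256
(0,3): OLD=374401/4096 → NEW=0, ERR=374401/4096
(0,4): OLD=13565319/65536 → NEW=255, ERR=-3146361/65536
Target (0,4): original=167, with diffused error = 13565319/65536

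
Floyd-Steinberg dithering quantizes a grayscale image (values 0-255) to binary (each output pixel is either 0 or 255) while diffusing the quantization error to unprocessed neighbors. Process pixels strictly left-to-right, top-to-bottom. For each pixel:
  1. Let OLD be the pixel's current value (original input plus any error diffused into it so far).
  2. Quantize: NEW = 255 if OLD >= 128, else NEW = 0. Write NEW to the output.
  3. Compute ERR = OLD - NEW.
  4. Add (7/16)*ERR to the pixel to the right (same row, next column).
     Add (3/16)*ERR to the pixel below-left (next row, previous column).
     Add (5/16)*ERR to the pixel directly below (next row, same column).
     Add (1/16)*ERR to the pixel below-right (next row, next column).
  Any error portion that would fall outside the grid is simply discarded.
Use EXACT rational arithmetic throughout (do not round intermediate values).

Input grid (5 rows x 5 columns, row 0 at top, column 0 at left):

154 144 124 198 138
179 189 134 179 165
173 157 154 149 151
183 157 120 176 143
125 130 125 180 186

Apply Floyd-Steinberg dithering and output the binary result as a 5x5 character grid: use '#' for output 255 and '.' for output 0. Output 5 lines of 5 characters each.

(0,0): OLD=154 → NEW=255, ERR=-101
(0,1): OLD=1597/16 → NEW=0, ERR=1597/16
(0,2): OLD=42923/256 → NEW=255, ERR=-22357/256
(0,3): OLD=654509/4096 → NEW=255, ERR=-389971/4096
(0,4): OLD=6314171/65536 → NEW=0, ERR=6314171/65536
(1,0): OLD=42535/256 → NEW=255, ERR=-22745/256
(1,1): OLD=324881/2048 → NEW=255, ERR=-197359/2048
(1,2): OLD=3469157/65536 → NEW=0, ERR=3469157/65536
(1,3): OLD=48500161/262144 → NEW=255, ERR=-18346559/262144
(1,4): OLD=664959523/4194304 → NEW=255, ERR=-404587997/4194304
(2,0): OLD=4166987/32768 → NEW=0, ERR=4166987/32768
(2,1): OLD=195971561/1048576 → NEW=255, ERR=-71415319/1048576
(2,2): OLD=2040110075/16777216 → NEW=0, ERR=2040110075/16777216
(2,3): OLD=44439802817/268435456 → NEW=255, ERR=-24011238463/268435456
(2,4): OLD=332206356999/4294967296 → NEW=0, ERR=332206356999/4294967296
(3,0): OLD=3522702491/16777216 → NEW=255, ERR=-755487589/16777216
(3,1): OLD=19698277759/134217728 → NEW=255, ERR=-14527242881/134217728
(3,2): OLD=384907444133/4294967296 → NEW=0, ERR=384907444133/4294967296
(3,3): OLD=1798371023453/8589934592 → NEW=255, ERR=-392062297507/8589934592
(3,4): OLD=19463038203121/137438953472 → NEW=255, ERR=-15583894932239/137438953472
(4,0): OLD=194634223797/2147483648 → NEW=0, ERR=194634223797/2147483648
(4,1): OLD=10295369757493/68719476736 → NEW=255, ERR=-7228096810187/68719476736
(4,2): OLD=100787427836091/1099511627776 → NEW=0, ERR=100787427836091/1099511627776
(4,3): OLD=3345708439767349/17592186044416 → NEW=255, ERR=-1140299001558731/17592186044416
(4,4): OLD=33595616315343603/281474976710656 → NEW=0, ERR=33595616315343603/281474976710656
Row 0: #.##.
Row 1: ##.##
Row 2: .#.#.
Row 3: ##.##
Row 4: .#.#.

Answer: #.##.
##.##
.#.#.
##.##
.#.#.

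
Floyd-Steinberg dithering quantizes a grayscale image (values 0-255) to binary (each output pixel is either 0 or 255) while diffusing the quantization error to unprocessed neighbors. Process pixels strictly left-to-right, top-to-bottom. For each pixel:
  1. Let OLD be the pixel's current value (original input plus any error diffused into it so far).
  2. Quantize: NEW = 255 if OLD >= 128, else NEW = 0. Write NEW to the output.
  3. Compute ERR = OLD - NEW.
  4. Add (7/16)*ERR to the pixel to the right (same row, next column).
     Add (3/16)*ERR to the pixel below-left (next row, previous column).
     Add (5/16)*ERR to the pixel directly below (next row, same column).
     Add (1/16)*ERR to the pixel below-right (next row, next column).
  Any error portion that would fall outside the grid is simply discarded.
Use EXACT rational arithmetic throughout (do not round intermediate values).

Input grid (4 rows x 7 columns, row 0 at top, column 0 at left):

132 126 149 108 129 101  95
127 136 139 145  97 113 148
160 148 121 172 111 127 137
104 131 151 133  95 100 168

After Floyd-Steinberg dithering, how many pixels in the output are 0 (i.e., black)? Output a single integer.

(0,0): OLD=132 → NEW=255, ERR=-123
(0,1): OLD=1155/16 → NEW=0, ERR=1155/16
(0,2): OLD=46229/256 → NEW=255, ERR=-19051/256
(0,3): OLD=309011/4096 → NEW=0, ERR=309011/4096
(0,4): OLD=10617221/65536 → NEW=255, ERR=-6094459/65536
(0,5): OLD=63244963/1048576 → NEW=0, ERR=63244963/1048576
(0,6): OLD=2036550261/16777216 → NEW=0, ERR=2036550261/16777216
(1,0): OLD=26137/256 → NEW=0, ERR=26137/256
(1,1): OLD=371887/2048 → NEW=255, ERR=-150353/2048
(1,2): OLD=6703195/65536 → NEW=0, ERR=6703195/65536
(1,3): OLD=50131583/262144 → NEW=255, ERR=-16715137/262144
(1,4): OLD=940651101/16777216 → NEW=0, ERR=940651101/16777216
(1,5): OLD=23263415277/134217728 → NEW=255, ERR=-10962105363/134217728
(1,6): OLD=330650208067/2147483648 → NEW=255, ERR=-216958122173/2147483648
(2,0): OLD=5837301/32768 → NEW=255, ERR=-2518539/32768
(2,1): OLD=122673879/1048576 → NEW=0, ERR=122673879/1048576
(2,2): OLD=3147453509/16777216 → NEW=255, ERR=-1130736571/16777216
(2,3): OLD=18722434909/134217728 → NEW=255, ERR=-15503085731/134217728
(2,4): OLD=63015331309/1073741824 → NEW=0, ERR=63015331309/1073741824
(2,5): OLD=3838461956431/34359738368 → NEW=0, ERR=3838461956431/34359738368
(2,6): OLD=82022831450905/549755813888 → NEW=255, ERR=-58164901090535/549755813888
(3,0): OLD=1709885861/16777216 → NEW=0, ERR=1709885861/16777216
(3,1): OLD=26133227201/134217728 → NEW=255, ERR=-8092293439/134217728
(3,2): OLD=95793756627/1073741824 → NEW=0, ERR=95793756627/1073741824
(3,3): OLD=613008580501/4294967296 → NEW=255, ERR=-482208079979/4294967296
(3,4): OLD=42852198772133/549755813888 → NEW=0, ERR=42852198772133/549755813888
(3,5): OLD=672210398249407/4398046511104 → NEW=255, ERR=-449291462082113/4398046511104
(3,6): OLD=6841635874074529/70368744177664 → NEW=0, ERR=6841635874074529/70368744177664
Output grid:
  Row 0: #.#.#..  (4 black, running=4)
  Row 1: .#.#.##  (3 black, running=7)
  Row 2: #.##..#  (3 black, running=10)
  Row 3: .#.#.#.  (4 black, running=14)

Answer: 14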